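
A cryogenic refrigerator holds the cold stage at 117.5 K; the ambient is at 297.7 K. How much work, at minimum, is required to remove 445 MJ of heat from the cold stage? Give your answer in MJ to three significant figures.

The reservoir spacing is ΔT = 297.7 − 117.5 = 180.2 K.
The reversible limit is COP_R = T_C/ΔT = 0.6521, so W_min = Q_C/COP = Q_C·ΔT/T_C.
W_min = 445.0 × 180.2/117.50 = 682.5 MJ.

682 MJ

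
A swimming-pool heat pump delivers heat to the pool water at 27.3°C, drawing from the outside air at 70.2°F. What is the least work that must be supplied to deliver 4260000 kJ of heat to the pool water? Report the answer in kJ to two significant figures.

86000 kJ

In absolute terms T_C = 294.37 K and T_H = 300.45 K, so ΔT = 6.078 K.
The reversible limit is COP_HP = T_H/ΔT = 49.43, so W_min = Q_H/COP = Q_H·ΔT/T_H.
W_min = 4260000 × 6.078/300.45 = 86180 kJ.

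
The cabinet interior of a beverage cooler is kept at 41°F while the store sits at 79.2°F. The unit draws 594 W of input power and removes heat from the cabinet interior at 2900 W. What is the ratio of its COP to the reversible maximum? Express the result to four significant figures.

COP_actual = Q̇_C/Ẇ = 2900/594.0 = 4.882.
In absolute terms T_C = 278.15 K and T_H = 299.37 K, so ΔT = 21.22 K.
COP_Carnot = T_C/ΔT = 278.15/21.22 = 13.11.
η_II = COP_actual/COP_Carnot = 4.882/13.11 = 0.3725.

0.3725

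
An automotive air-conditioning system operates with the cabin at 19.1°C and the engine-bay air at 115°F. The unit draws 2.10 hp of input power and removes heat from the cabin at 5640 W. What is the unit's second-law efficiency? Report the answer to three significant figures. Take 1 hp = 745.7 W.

0.333

Converting, Q̇_C = 5640 W = 7.563 hp, so COP_actual = Q̇_C/Ẇ = 7.563/2.100 = 3.602.
In absolute terms T_C = 292.25 K and T_H = 319.26 K, so ΔT = 27.01 K.
COP_Carnot = T_C/ΔT = 292.25/27.01 = 10.82.
η_II = COP_actual/COP_Carnot = 3.602/10.82 = 0.3329.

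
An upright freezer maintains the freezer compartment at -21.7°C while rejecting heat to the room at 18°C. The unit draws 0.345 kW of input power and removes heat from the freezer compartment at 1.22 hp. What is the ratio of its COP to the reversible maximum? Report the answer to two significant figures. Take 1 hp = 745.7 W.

Converting, Q̇_C = 1.220 hp = 0.9098 kW, so COP_actual = Q̇_C/Ẇ = 0.9098/0.3450 = 2.637.
In absolute terms T_C = 251.45 K and T_H = 291.15 K, so ΔT = 39.70 K.
COP_Carnot = T_C/ΔT = 251.45/39.70 = 6.334.
η_II = COP_actual/COP_Carnot = 2.637/6.334 = 0.4163.

0.42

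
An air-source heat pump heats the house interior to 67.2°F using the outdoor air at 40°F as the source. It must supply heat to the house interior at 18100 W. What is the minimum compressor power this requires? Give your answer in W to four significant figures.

In absolute terms T_C = 277.59 K and T_H = 292.71 K, so ΔT = 15.11 K.
COP_Carnot = T_H/ΔT = 292.71/15.11 = 19.37.
Ẇ_min = Q̇/COP_Carnot = 18100/19.37 = 934.4 W.

934.4 W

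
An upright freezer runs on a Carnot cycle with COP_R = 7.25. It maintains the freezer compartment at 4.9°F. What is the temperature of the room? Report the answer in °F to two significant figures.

COP_R = T_C/(T_H − T_C) gives T_H − T_C = T_C/COP.
With T_C = 258.09 K, T_H = 258.09 × (1 + 1/7.25) = 293.69 K.
Converting, 293.69 K = 68.98°F.

69 °F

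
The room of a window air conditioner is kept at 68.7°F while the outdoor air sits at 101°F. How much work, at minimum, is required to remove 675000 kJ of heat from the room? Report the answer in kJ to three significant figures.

In absolute terms T_C = 293.54 K and T_H = 311.48 K, so ΔT = 17.94 K.
The reversible limit is COP_R = T_C/ΔT = 16.36, so W_min = Q_C/COP = Q_C·ΔT/T_C.
W_min = 675000 × 17.94/293.54 = 41260 kJ.

41300 kJ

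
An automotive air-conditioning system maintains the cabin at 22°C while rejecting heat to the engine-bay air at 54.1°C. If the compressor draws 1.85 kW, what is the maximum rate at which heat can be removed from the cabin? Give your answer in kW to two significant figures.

In absolute terms T_C = 295.15 K and T_H = 327.25 K, so ΔT = 32.10 K.
COP_Carnot = T_C/ΔT = 295.15/32.10 = 9.195.
Q̇_max = COP_Carnot × Ẇ = 9.195 × 1.850 kW = 17.01 kW.

17 kW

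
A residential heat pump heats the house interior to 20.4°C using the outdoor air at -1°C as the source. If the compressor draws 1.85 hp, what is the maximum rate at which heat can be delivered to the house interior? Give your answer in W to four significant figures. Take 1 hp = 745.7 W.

In absolute terms T_C = 272.15 K and T_H = 293.55 K, so ΔT = 21.40 K.
COP_Carnot = T_H/ΔT = 293.55/21.40 = 13.72.
Q̇_max = COP_Carnot × Ẇ = 13.72 × 1.850 hp = 25.38 hp = 18920 W.

18920 W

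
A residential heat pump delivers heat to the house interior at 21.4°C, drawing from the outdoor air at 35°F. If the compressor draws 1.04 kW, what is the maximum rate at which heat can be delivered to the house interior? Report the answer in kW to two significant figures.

In absolute terms T_C = 274.82 K and T_H = 294.55 K, so ΔT = 19.73 K.
COP_Carnot = T_H/ΔT = 294.55/19.73 = 14.93.
Q̇_max = COP_Carnot × Ẇ = 14.93 × 1.040 kW = 15.52 kW.

16 kW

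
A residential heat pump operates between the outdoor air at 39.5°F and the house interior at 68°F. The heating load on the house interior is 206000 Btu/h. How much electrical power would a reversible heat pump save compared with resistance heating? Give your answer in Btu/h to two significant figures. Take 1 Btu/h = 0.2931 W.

190000 Btu/h

In absolute terms T_C = 277.32 K and T_H = 293.15 K, so ΔT = 15.83 K.
COP_Carnot = T_H/ΔT = 293.15/15.83 = 18.51.
Resistance heating needs Ẇ_res = Q̇_H = 206000 Btu/h; the reversible heat pump needs only Ẇ_hp = Q̇_H/COP = 11130 Btu/h.
Saving = 206000 − 11130 = 194900 Btu/h.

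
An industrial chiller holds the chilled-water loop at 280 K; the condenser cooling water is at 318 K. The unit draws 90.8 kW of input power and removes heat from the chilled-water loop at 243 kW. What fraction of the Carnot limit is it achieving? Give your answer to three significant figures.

COP_actual = Q̇_C/Ẇ = 243.0/90.80 = 2.676.
The reservoir spacing is ΔT = 318 − 280 = 38.00 K.
COP_Carnot = T_C/ΔT = 280.00/38.00 = 7.368.
η_II = COP_actual/COP_Carnot = 2.676/7.368 = 0.3632.

0.363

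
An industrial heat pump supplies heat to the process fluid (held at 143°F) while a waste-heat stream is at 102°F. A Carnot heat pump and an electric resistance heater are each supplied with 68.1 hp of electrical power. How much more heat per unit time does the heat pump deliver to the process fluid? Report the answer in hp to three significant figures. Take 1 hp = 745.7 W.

In absolute terms T_C = 312.04 K and T_H = 334.82 K, so ΔT = 22.78 K.
COP_Carnot = T_H/ΔT = 334.82/22.78 = 14.70.
The heat pump delivers Q̇_H = COP × Ẇ = 1001 hp; the resistance heater delivers Ẇ = 68.10 hp.
Extra = (COP − 1)·Ẇ = 932.9 hp.

933 hp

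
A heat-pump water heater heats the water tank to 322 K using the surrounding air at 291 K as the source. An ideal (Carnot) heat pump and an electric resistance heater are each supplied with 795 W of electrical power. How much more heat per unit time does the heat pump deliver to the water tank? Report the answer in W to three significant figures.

The reservoir spacing is ΔT = 322 − 291 = 31.00 K.
COP_Carnot = T_H/ΔT = 322.00/31.00 = 10.39.
The heat pump delivers Q̇_H = COP × Ẇ = 8258 W; the resistance heater delivers Ẇ = 795.0 W.
Extra = (COP − 1)·Ẇ = 7463 W.

7460 W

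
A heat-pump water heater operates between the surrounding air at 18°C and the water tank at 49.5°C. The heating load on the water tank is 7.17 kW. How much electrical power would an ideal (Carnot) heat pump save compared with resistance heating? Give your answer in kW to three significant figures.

6.47 kW

In absolute terms T_C = 291.15 K and T_H = 322.65 K, so ΔT = 31.50 K.
COP_Carnot = T_H/ΔT = 322.65/31.50 = 10.24.
Resistance heating needs Ẇ_res = Q̇_H = 7.170 kW; the reversible heat pump needs only Ẇ_hp = Q̇_H/COP = 0.7000 kW.
Saving = 7.170 − 0.7000 = 6.470 kW.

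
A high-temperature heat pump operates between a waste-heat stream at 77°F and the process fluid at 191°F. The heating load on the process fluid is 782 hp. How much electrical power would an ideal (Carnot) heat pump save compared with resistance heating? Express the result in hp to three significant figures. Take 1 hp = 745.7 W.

645 hp

In absolute terms T_C = 298.15 K and T_H = 361.48 K, so ΔT = 63.33 K.
COP_Carnot = T_H/ΔT = 361.48/63.33 = 5.708.
Resistance heating needs Ẇ_res = Q̇_H = 782.0 hp; the reversible heat pump needs only Ẇ_hp = Q̇_H/COP = 137.0 hp.
Saving = 782.0 − 137.0 = 645.0 hp.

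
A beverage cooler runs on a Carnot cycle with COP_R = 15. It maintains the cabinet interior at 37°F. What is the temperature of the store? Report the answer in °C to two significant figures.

21 °C

COP_R = T_C/(T_H − T_C) gives T_H − T_C = T_C/COP.
With T_C = 275.93 K, T_H = 275.93 × (1 + 1/15) = 294.32 K.
Converting, 294.32 K = 21.17°C.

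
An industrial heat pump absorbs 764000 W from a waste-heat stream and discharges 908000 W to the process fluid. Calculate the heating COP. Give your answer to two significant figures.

6.3

The first law gives Q̇_H = Q̇_C + Ẇ, so the three rates are Q̇_C = 764000, Q̇_H = 908000, Ẇ = 144000 W.
COP_HP = Q̇_H/Ẇ = 908000/144000 = 6.306.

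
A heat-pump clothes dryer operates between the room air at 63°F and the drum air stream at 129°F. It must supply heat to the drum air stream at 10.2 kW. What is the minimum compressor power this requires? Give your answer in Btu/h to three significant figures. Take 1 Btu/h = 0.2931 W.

3900 Btu/h

In absolute terms T_C = 290.37 K and T_H = 327.04 K, so ΔT = 36.67 K.
COP_Carnot = T_H/ΔT = 327.04/36.67 = 8.919.
Ẇ_min = Q̇/COP_Carnot = 10.20/8.919 = 1.144 kW = 3902 Btu/h.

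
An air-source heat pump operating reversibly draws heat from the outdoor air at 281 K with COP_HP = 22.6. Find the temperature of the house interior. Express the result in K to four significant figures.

294.0 K

COP_HP = T_H/(T_H − T_C) rearranges to T_H = COP·T_C/(COP − 1).
With T_C = 281.00 K, T_H = 22.6 × 281.00/21.60 = 294.01 K.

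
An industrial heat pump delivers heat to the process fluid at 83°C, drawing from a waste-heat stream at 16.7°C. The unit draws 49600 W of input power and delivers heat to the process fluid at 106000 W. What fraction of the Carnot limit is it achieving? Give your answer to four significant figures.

0.3978

COP_actual = Q̇_H/Ẇ = 106000/49600 = 2.137.
In absolute terms T_C = 289.85 K and T_H = 356.15 K, so ΔT = 66.30 K.
COP_Carnot = T_H/ΔT = 356.15/66.30 = 5.372.
η_II = COP_actual/COP_Carnot = 2.137/5.372 = 0.3978.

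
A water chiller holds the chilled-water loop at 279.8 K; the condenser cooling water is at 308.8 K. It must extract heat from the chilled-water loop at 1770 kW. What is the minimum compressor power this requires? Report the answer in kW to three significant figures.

183 kW

The reservoir spacing is ΔT = 308.8 − 279.8 = 29.00 K.
COP_Carnot = T_C/ΔT = 279.80/29.00 = 9.648.
Ẇ_min = Q̇/COP_Carnot = 1770/9.648 = 183.5 kW.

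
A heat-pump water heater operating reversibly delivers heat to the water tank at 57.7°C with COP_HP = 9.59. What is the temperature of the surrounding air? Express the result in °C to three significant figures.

COP_HP = T_H/(T_H − T_C) gives T_H − T_C = T_H/COP.
With T_H = 330.85 K, T_C = 330.85 × (1 − 1/9.59) = 296.35 K.
Converting, 296.35 K = 23.20°C.

23.2 °C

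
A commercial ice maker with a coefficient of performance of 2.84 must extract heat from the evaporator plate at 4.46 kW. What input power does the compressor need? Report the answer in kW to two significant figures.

Ẇ = Q̇_C/COP = 4.460/2.84 = 1.570 kW.

1.6 kW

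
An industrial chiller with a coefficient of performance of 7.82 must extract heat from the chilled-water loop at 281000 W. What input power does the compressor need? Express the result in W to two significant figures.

36000 W

Ẇ = Q̇_C/COP = 281000/7.82 = 35930 W.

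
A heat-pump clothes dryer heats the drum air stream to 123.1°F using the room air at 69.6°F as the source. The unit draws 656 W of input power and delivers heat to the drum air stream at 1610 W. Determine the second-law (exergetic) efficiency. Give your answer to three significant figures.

0.225

COP_actual = Q̇_H/Ẇ = 1610/656.0 = 2.454.
In absolute terms T_C = 294.04 K and T_H = 323.76 K, so ΔT = 29.72 K.
COP_Carnot = T_H/ΔT = 323.76/29.72 = 10.89.
η_II = COP_actual/COP_Carnot = 2.454/10.89 = 0.2253.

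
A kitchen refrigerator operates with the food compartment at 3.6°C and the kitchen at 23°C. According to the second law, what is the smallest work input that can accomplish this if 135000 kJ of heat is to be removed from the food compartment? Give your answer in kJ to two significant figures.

9500 kJ

In absolute terms T_C = 276.75 K and T_H = 296.15 K, so ΔT = 19.40 K.
The reversible limit is COP_R = T_C/ΔT = 14.27, so W_min = Q_C/COP = Q_C·ΔT/T_C.
W_min = 135000 × 19.40/276.75 = 9463 kJ.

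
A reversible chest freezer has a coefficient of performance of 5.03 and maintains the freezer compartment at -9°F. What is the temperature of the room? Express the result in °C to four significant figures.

COP_R = T_C/(T_H − T_C) gives T_H − T_C = T_C/COP.
With T_C = 250.37 K, T_H = 250.37 × (1 + 1/5.03) = 300.15 K.
Converting, 300.15 K = 27.00°C.

27.00 °C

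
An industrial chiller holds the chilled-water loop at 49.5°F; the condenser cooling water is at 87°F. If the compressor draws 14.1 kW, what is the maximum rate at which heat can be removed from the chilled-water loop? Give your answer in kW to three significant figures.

191 kW

In absolute terms T_C = 282.87 K and T_H = 303.71 K, so ΔT = 20.83 K.
COP_Carnot = T_C/ΔT = 282.87/20.83 = 13.58.
Q̇_max = COP_Carnot × Ẇ = 13.58 × 14.10 kW = 191.4 kW.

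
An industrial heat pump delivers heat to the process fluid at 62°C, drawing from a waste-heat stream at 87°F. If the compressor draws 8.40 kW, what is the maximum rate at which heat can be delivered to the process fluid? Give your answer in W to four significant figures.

89530 W

In absolute terms T_C = 303.71 K and T_H = 335.15 K, so ΔT = 31.44 K.
COP_Carnot = T_H/ΔT = 335.15/31.44 = 10.66.
Q̇_max = COP_Carnot × Ẇ = 10.66 × 8.400 kW = 89.53 kW = 89530 W.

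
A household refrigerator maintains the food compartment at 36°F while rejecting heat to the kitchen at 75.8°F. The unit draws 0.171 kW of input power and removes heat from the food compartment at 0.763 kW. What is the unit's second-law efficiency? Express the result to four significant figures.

COP_actual = Q̇_C/Ẇ = 0.7630/0.1710 = 4.462.
In absolute terms T_C = 275.37 K and T_H = 297.48 K, so ΔT = 22.11 K.
COP_Carnot = T_C/ΔT = 275.37/22.11 = 12.45.
η_II = COP_actual/COP_Carnot = 4.462/12.45 = 0.3583.

0.3583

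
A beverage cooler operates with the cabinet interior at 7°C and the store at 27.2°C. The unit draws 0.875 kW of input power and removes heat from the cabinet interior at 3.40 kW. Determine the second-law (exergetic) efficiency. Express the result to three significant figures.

COP_actual = Q̇_C/Ẇ = 3.400/0.8750 = 3.886.
In absolute terms T_C = 280.15 K and T_H = 300.35 K, so ΔT = 20.20 K.
COP_Carnot = T_C/ΔT = 280.15/20.20 = 13.87.
η_II = COP_actual/COP_Carnot = 3.886/13.87 = 0.2802.

0.280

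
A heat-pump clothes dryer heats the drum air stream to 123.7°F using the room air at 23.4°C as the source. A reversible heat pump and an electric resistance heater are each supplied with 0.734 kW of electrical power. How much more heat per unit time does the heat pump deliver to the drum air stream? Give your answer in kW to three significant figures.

In absolute terms T_C = 296.55 K and T_H = 324.09 K, so ΔT = 27.54 K.
COP_Carnot = T_H/ΔT = 324.09/27.54 = 11.77.
The heat pump delivers Q̇_H = COP × Ẇ = 8.636 kW; the resistance heater delivers Ẇ = 0.7340 kW.
Extra = (COP − 1)·Ẇ = 7.902 kW.

7.90 kW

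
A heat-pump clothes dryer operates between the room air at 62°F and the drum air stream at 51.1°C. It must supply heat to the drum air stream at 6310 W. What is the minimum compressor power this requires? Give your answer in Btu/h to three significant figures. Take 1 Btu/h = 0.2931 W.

In absolute terms T_C = 289.82 K and T_H = 324.25 K, so ΔT = 34.43 K.
COP_Carnot = T_H/ΔT = 324.25/34.43 = 9.417.
Ẇ_min = Q̇/COP_Carnot = 6310/9.417 = 670.1 W = 2286 Btu/h.

2290 Btu/h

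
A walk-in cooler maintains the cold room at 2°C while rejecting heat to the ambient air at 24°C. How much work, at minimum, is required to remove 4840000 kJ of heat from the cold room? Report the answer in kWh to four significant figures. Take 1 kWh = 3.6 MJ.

In absolute terms T_C = 275.15 K and T_H = 297.15 K, so ΔT = 22.00 K.
The reversible limit is COP_R = T_C/ΔT = 12.51, so W_min = Q_C/COP = Q_C·ΔT/T_C.
W_min = 4840000 × 22.00/275.15 = 387000 kJ = 107.5 kWh.

107.5 kWh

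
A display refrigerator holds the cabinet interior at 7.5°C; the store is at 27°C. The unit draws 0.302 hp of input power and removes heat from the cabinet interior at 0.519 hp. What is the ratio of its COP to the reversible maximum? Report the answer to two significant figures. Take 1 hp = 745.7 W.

0.12

COP_actual = Q̇_C/Ẇ = 0.5190/0.3020 = 1.719.
In absolute terms T_C = 280.65 K and T_H = 300.15 K, so ΔT = 19.50 K.
COP_Carnot = T_C/ΔT = 280.65/19.50 = 14.39.
η_II = COP_actual/COP_Carnot = 1.719/14.39 = 0.1194.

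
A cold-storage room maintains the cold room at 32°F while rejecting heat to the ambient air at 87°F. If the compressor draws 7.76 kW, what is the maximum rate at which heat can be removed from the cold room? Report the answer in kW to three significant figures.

69.4 kW

In absolute terms T_C = 273.15 K and T_H = 303.71 K, so ΔT = 30.56 K.
COP_Carnot = T_C/ΔT = 273.15/30.56 = 8.939.
Q̇_max = COP_Carnot × Ẇ = 8.939 × 7.760 kW = 69.37 kW.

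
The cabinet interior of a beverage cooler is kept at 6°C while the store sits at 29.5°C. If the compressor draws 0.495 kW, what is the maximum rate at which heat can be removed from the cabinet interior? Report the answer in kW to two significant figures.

5.9 kW

In absolute terms T_C = 279.15 K and T_H = 302.65 K, so ΔT = 23.50 K.
COP_Carnot = T_C/ΔT = 279.15/23.50 = 11.88.
Q̇_max = COP_Carnot × Ẇ = 11.88 × 0.4950 kW = 5.880 kW.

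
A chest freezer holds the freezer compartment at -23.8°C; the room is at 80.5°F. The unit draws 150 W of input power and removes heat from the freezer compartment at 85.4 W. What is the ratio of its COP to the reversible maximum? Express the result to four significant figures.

COP_actual = Q̇_C/Ẇ = 85.40/150.0 = 0.5693.
In absolute terms T_C = 249.35 K and T_H = 300.09 K, so ΔT = 50.74 K.
COP_Carnot = T_C/ΔT = 249.35/50.74 = 4.914.
η_II = COP_actual/COP_Carnot = 0.5693/4.914 = 0.1159.

0.1159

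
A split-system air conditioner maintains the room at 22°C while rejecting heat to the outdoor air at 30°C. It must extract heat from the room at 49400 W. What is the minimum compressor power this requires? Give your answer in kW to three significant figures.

In absolute terms T_C = 295.15 K and T_H = 303.15 K, so ΔT = 8.000 K.
COP_Carnot = T_C/ΔT = 295.15/8.000 = 36.89.
Ẇ_min = Q̇/COP_Carnot = 49400/36.89 = 1339 W = 1.339 kW.

1.34 kW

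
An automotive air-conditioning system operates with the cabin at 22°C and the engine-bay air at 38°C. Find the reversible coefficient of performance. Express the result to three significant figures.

18.4

In absolute terms T_C = 295.15 K and T_H = 311.15 K, so ΔT = 16.00 K.
For a reversible cycle, COP_Carnot = T_C/ΔT = 295.15/16.00 = 18.45.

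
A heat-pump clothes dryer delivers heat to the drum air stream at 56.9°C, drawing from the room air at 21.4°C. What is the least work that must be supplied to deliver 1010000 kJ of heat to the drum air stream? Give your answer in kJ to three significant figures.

109000 kJ

In absolute terms T_C = 294.55 K and T_H = 330.05 K, so ΔT = 35.50 K.
The reversible limit is COP_HP = T_H/ΔT = 9.297, so W_min = Q_H/COP = Q_H·ΔT/T_H.
W_min = 1010000 × 35.50/330.05 = 108600 kJ.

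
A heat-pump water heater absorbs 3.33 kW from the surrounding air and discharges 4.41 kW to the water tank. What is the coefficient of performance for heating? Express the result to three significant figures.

4.08

The first law gives Q̇_H = Q̇_C + Ẇ, so the three rates are Q̇_C = 3.330, Q̇_H = 4.410, Ẇ = 1.080 kW.
COP_HP = Q̇_H/Ẇ = 4.410/1.080 = 4.083.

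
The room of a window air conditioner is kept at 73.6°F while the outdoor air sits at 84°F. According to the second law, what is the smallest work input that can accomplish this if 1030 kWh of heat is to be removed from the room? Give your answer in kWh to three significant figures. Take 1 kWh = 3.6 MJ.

In absolute terms T_C = 296.26 K and T_H = 302.04 K, so ΔT = 5.778 K.
The reversible limit is COP_R = T_C/ΔT = 51.28, so W_min = Q_C/COP = Q_C·ΔT/T_C.
W_min = 1030 × 5.778/296.26 = 20.09 kWh.

20.1 kWh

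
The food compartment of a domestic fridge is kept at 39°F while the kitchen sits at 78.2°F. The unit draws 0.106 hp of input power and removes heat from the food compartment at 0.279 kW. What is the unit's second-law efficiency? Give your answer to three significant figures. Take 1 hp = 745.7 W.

0.277

Converting, Q̇_C = 0.2790 kW = 0.3741 hp, so COP_actual = Q̇_C/Ẇ = 0.3741/0.1060 = 3.530.
In absolute terms T_C = 277.04 K and T_H = 298.82 K, so ΔT = 21.78 K.
COP_Carnot = T_C/ΔT = 277.04/21.78 = 12.72.
η_II = COP_actual/COP_Carnot = 3.530/12.72 = 0.2775.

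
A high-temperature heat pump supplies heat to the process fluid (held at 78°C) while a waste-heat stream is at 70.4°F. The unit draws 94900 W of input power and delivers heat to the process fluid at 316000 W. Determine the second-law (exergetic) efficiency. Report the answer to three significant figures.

COP_actual = Q̇_H/Ẇ = 316000/94900 = 3.330.
In absolute terms T_C = 294.48 K and T_H = 351.15 K, so ΔT = 56.67 K.
COP_Carnot = T_H/ΔT = 351.15/56.67 = 6.197.
η_II = COP_actual/COP_Carnot = 3.330/6.197 = 0.5373.

0.537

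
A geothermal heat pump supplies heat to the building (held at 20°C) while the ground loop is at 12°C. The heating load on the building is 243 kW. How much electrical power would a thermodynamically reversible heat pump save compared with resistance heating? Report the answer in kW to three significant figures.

In absolute terms T_C = 285.15 K and T_H = 293.15 K, so ΔT = 8.000 K.
COP_Carnot = T_H/ΔT = 293.15/8.000 = 36.64.
Resistance heating needs Ẇ_res = Q̇_H = 243.0 kW; the reversible heat pump needs only Ẇ_hp = Q̇_H/COP = 6.631 kW.
Saving = 243.0 − 6.631 = 236.4 kW.

236 kW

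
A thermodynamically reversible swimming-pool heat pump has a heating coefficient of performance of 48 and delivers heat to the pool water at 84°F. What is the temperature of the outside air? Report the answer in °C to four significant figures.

COP_HP = T_H/(T_H − T_C) gives T_H − T_C = T_H/COP.
With T_H = 302.04 K, T_C = 302.04 × (1 − 1/48) = 295.75 K.
Converting, 295.75 K = 22.60°C.

22.60 °C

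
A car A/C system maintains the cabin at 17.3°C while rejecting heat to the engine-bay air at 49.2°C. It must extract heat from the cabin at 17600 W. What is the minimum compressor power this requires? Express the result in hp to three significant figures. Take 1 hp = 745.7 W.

2.59 hp

In absolute terms T_C = 290.45 K and T_H = 322.35 K, so ΔT = 31.90 K.
COP_Carnot = T_C/ΔT = 290.45/31.90 = 9.105.
Ẇ_min = Q̇/COP_Carnot = 17600/9.105 = 1933 W = 2.592 hp.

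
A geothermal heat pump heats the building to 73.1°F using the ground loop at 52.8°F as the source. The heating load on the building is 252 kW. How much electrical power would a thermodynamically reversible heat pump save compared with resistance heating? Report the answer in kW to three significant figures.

In absolute terms T_C = 284.71 K and T_H = 295.98 K, so ΔT = 11.28 K.
COP_Carnot = T_H/ΔT = 295.98/11.28 = 26.24.
Resistance heating needs Ẇ_res = Q̇_H = 252.0 kW; the reversible heat pump needs only Ẇ_hp = Q̇_H/COP = 9.602 kW.
Saving = 252.0 − 9.602 = 242.4 kW.

242 kW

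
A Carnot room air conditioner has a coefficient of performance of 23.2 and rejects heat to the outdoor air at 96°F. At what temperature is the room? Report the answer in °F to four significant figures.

For a Carnot refrigerator COP_R = T_C/(T_H − T_C), so T_C = COP·T_H/(1 + COP).
With T_H = 308.71 K, T_C = 23.2 × 308.71/24.20 = 295.95 K.
Converting, 295.95 K = 73.04°F.

73.04 °F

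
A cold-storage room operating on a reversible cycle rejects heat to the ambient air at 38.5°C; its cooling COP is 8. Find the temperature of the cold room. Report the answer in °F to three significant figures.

39.0 °F

For a Carnot refrigerator COP_R = T_C/(T_H − T_C), so T_C = COP·T_H/(1 + COP).
With T_H = 311.65 K, T_C = 8 × 311.65/9.000 = 277.02 K.
Converting, 277.02 K = 38.97°F.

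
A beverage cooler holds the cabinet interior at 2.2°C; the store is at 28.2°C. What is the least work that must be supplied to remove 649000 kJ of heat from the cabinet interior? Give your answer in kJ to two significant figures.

61000 kJ

In absolute terms T_C = 275.35 K and T_H = 301.35 K, so ΔT = 26.00 K.
The reversible limit is COP_R = T_C/ΔT = 10.59, so W_min = Q_C/COP = Q_C·ΔT/T_C.
W_min = 649000 × 26.00/275.35 = 61280 kJ.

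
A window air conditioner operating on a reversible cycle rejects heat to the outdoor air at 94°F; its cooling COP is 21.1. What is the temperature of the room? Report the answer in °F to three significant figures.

68.9 °F

For a Carnot refrigerator COP_R = T_C/(T_H − T_C), so T_C = COP·T_H/(1 + COP).
With T_H = 307.59 K, T_C = 21.1 × 307.59/22.10 = 293.68 K.
Converting, 293.68 K = 68.95°F.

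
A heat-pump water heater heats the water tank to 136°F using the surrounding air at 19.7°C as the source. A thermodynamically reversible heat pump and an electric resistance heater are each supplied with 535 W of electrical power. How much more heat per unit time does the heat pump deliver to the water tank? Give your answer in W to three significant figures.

4110 W

In absolute terms T_C = 292.85 K and T_H = 330.93 K, so ΔT = 38.08 K.
COP_Carnot = T_H/ΔT = 330.93/38.08 = 8.691.
The heat pump delivers Q̇_H = COP × Ẇ = 4650 W; the resistance heater delivers Ẇ = 535.0 W.
Extra = (COP − 1)·Ẇ = 4115 W.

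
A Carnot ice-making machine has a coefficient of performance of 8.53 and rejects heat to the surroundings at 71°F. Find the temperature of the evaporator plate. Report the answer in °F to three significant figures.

For a Carnot refrigerator COP_R = T_C/(T_H − T_C), so T_C = COP·T_H/(1 + COP).
With T_H = 294.82 K, T_C = 8.53 × 294.82/9.530 = 263.88 K.
Converting, 263.88 K = 15.32°F.

15.3 °F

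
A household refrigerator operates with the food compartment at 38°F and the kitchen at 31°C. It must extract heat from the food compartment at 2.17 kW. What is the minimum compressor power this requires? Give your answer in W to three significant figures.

In absolute terms T_C = 276.48 K and T_H = 304.15 K, so ΔT = 27.67 K.
COP_Carnot = T_C/ΔT = 276.48/27.67 = 9.993.
Ẇ_min = Q̇/COP_Carnot = 2.170/9.993 = 0.2171 kW = 217.1 W.

217 W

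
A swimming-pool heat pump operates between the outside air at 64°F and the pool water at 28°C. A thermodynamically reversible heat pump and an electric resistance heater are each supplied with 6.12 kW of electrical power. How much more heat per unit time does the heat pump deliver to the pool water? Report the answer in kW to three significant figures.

In absolute terms T_C = 290.93 K and T_H = 301.15 K, so ΔT = 10.22 K.
COP_Carnot = T_H/ΔT = 301.15/10.22 = 29.46.
The heat pump delivers Q̇_H = COP × Ẇ = 180.3 kW; the resistance heater delivers Ẇ = 6.120 kW.
Extra = (COP − 1)·Ẇ = 174.2 kW.

174 kW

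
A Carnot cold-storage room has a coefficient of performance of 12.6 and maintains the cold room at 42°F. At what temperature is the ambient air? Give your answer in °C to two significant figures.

COP_R = T_C/(T_H − T_C) gives T_H − T_C = T_C/COP.
With T_C = 278.71 K, T_H = 278.71 × (1 + 1/12.6) = 300.83 K.
Converting, 300.83 K = 27.68°C.

28 °C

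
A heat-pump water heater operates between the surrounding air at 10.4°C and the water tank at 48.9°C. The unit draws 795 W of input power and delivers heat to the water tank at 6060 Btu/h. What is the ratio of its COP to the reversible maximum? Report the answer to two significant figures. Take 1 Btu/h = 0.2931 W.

Converting, Q̇_H = 6060 Btu/h = 1776 W, so COP_actual = Q̇_H/Ẇ = 1776/795.0 = 2.234.
In absolute terms T_C = 283.55 K and T_H = 322.05 K, so ΔT = 38.50 K.
COP_Carnot = T_H/ΔT = 322.05/38.50 = 8.365.
η_II = COP_actual/COP_Carnot = 2.234/8.365 = 0.2671.

0.27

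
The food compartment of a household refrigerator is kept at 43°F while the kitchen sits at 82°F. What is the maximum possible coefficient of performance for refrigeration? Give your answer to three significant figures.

In absolute terms T_C = 279.26 K and T_H = 300.93 K, so ΔT = 21.67 K.
For a reversible cycle, COP_Carnot = T_C/ΔT = 279.26/21.67 = 12.89.

12.9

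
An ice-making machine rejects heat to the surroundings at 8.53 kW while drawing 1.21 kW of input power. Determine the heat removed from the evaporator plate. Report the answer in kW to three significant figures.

7.32 kW

For a cyclic device the first law requires Q̇_H = Q̇_C + Ẇ.
Q̇_C = Q̇_H − Ẇ = 7.320 kW.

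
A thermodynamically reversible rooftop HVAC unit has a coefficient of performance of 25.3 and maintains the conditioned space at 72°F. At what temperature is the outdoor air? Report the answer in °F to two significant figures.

93 °F

COP_R = T_C/(T_H − T_C) gives T_H − T_C = T_C/COP.
With T_C = 295.37 K, T_H = 295.37 × (1 + 1/25.3) = 307.05 K.
Converting, 307.05 K = 93.01°F.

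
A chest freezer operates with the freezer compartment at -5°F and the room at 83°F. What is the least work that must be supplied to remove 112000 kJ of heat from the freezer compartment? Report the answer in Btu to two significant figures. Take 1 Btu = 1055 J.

21000 Btu

In absolute terms T_C = 252.59 K and T_H = 301.48 K, so ΔT = 48.89 K.
The reversible limit is COP_R = T_C/ΔT = 5.167, so W_min = Q_C/COP = Q_C·ΔT/T_C.
W_min = 112000 × 48.89/252.59 = 21680 kJ = 20550 Btu.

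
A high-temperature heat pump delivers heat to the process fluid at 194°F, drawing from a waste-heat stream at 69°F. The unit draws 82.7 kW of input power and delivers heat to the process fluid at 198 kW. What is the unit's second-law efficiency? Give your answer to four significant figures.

COP_actual = Q̇_H/Ẇ = 198.0/82.70 = 2.394.
In absolute terms T_C = 293.71 K and T_H = 363.15 K, so ΔT = 69.44 K.
COP_Carnot = T_H/ΔT = 363.15/69.44 = 5.229.
η_II = COP_actual/COP_Carnot = 2.394/5.229 = 0.4578.

0.4578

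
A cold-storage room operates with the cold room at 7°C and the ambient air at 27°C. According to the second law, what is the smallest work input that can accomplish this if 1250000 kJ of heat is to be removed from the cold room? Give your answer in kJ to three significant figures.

In absolute terms T_C = 280.15 K and T_H = 300.15 K, so ΔT = 20.00 K.
The reversible limit is COP_R = T_C/ΔT = 14.01, so W_min = Q_C/COP = Q_C·ΔT/T_C.
W_min = 1250000 × 20.00/280.15 = 89240 kJ.

89200 kJ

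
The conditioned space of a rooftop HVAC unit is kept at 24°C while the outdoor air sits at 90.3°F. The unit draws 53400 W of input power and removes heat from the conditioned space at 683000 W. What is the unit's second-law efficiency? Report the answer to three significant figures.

COP_actual = Q̇_C/Ẇ = 683000/53400 = 12.79.
In absolute terms T_C = 297.15 K and T_H = 305.54 K, so ΔT = 8.389 K.
COP_Carnot = T_C/ΔT = 297.15/8.389 = 35.42.
η_II = COP_actual/COP_Carnot = 12.79/35.42 = 0.3611.

0.361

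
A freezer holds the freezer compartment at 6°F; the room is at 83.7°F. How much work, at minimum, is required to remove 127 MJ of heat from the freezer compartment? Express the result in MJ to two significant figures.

21 MJ

In absolute terms T_C = 258.71 K and T_H = 301.87 K, so ΔT = 43.17 K.
The reversible limit is COP_R = T_C/ΔT = 5.993, so W_min = Q_C/COP = Q_C·ΔT/T_C.
W_min = 127.0 × 43.17/258.71 = 21.19 MJ.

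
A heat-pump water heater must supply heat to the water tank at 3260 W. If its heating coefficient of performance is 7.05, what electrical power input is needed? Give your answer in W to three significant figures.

Ẇ = Q̇_H/COP_HP = 3260/7.05 = 462.4 W.

462 W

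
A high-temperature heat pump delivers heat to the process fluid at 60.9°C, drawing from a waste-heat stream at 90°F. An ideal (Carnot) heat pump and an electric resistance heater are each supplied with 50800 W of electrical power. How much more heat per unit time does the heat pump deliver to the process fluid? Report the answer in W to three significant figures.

541000 W

In absolute terms T_C = 305.37 K and T_H = 334.05 K, so ΔT = 28.68 K.
COP_Carnot = T_H/ΔT = 334.05/28.68 = 11.65.
The heat pump delivers Q̇_H = COP × Ẇ = 591700 W; the resistance heater delivers Ẇ = 50800 W.
Extra = (COP − 1)·Ẇ = 540900 W.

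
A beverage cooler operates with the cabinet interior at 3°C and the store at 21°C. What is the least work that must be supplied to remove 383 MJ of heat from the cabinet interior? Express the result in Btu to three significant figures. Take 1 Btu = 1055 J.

23700 Btu

In absolute terms T_C = 276.15 K and T_H = 294.15 K, so ΔT = 18.00 K.
The reversible limit is COP_R = T_C/ΔT = 15.34, so W_min = Q_C/COP = Q_C·ΔT/T_C.
W_min = 383.0 × 18.00/276.15 = 24.96 MJ = 23660 Btu.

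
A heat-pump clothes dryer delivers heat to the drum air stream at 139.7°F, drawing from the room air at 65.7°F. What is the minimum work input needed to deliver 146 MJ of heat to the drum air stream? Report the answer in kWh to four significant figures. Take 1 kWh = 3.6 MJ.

In absolute terms T_C = 291.87 K and T_H = 332.98 K, so ΔT = 41.11 K.
The reversible limit is COP_HP = T_H/ΔT = 8.100, so W_min = Q_H/COP = Q_H·ΔT/T_H.
W_min = 146.0 × 41.11/332.98 = 18.03 MJ = 5.007 kWh.

5.007 kWh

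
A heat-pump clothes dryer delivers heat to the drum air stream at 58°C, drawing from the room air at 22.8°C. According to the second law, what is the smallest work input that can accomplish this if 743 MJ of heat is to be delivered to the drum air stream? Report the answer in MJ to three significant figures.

In absolute terms T_C = 295.95 K and T_H = 331.15 K, so ΔT = 35.20 K.
The reversible limit is COP_HP = T_H/ΔT = 9.408, so W_min = Q_H/COP = Q_H·ΔT/T_H.
W_min = 743.0 × 35.20/331.15 = 78.98 MJ.

79.0 MJ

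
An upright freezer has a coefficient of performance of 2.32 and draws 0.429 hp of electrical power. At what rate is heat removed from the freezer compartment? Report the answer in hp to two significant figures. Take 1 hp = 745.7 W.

1.0 hp

Q̇_C = COP × Ẇ = 2.32 × 0.4290 = 0.9953 hp.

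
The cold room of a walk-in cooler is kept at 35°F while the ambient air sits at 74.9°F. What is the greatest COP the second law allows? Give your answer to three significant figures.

12.4

In absolute terms T_C = 274.82 K and T_H = 296.98 K, so ΔT = 22.17 K.
For a reversible cycle, COP_Carnot = T_C/ΔT = 274.82/22.17 = 12.40.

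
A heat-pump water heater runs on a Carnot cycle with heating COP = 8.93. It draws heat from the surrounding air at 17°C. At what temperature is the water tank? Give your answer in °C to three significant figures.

COP_HP = T_H/(T_H − T_C) rearranges to T_H = COP·T_C/(COP − 1).
With T_C = 290.15 K, T_H = 8.93 × 290.15/7.930 = 326.74 K.
Converting, 326.74 K = 53.59°C.

53.6 °C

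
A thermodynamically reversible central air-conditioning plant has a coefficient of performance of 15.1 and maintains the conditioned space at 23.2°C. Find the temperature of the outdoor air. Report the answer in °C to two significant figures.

43 °C

COP_R = T_C/(T_H − T_C) gives T_H − T_C = T_C/COP.
With T_C = 296.35 K, T_H = 296.35 × (1 + 1/15.1) = 315.98 K.
Converting, 315.98 K = 42.83°C.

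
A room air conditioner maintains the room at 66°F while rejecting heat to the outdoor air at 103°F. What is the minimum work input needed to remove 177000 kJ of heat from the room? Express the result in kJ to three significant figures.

In absolute terms T_C = 292.04 K and T_H = 312.59 K, so ΔT = 20.56 K.
The reversible limit is COP_R = T_C/ΔT = 14.21, so W_min = Q_C/COP = Q_C·ΔT/T_C.
W_min = 177000 × 20.56/292.04 = 12460 kJ.

12500 kJ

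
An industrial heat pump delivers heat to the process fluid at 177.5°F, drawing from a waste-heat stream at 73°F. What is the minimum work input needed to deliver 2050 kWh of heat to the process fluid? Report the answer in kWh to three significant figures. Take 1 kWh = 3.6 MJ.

336 kWh

In absolute terms T_C = 295.93 K and T_H = 353.98 K, so ΔT = 58.06 K.
The reversible limit is COP_HP = T_H/ΔT = 6.097, so W_min = Q_H/COP = Q_H·ΔT/T_H.
W_min = 2050 × 58.06/353.98 = 336.2 kWh.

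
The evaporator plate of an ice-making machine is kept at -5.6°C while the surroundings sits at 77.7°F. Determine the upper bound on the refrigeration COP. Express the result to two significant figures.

In absolute terms T_C = 267.55 K and T_H = 298.54 K, so ΔT = 30.99 K.
For a reversible cycle, COP_Carnot = T_C/ΔT = 267.55/30.99 = 8.634.

8.6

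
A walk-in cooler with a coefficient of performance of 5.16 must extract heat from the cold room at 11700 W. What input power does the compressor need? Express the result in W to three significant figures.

2270 W

Ẇ = Q̇_C/COP = 11700/5.16 = 2267 W.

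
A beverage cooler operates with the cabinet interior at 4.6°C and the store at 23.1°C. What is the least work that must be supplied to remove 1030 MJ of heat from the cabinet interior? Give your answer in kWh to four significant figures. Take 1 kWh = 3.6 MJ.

In absolute terms T_C = 277.75 K and T_H = 296.25 K, so ΔT = 18.50 K.
The reversible limit is COP_R = T_C/ΔT = 15.01, so W_min = Q_C/COP = Q_C·ΔT/T_C.
W_min = 1030 × 18.50/277.75 = 68.60 MJ = 19.06 kWh.

19.06 kWh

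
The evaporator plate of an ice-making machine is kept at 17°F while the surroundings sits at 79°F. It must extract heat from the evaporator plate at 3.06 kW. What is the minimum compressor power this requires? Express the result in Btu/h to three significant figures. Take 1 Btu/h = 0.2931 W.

In absolute terms T_C = 264.82 K and T_H = 299.26 K, so ΔT = 34.44 K.
COP_Carnot = T_C/ΔT = 264.82/34.44 = 7.688.
Ẇ_min = Q̇/COP_Carnot = 3.060/7.688 = 0.3980 kW = 1358 Btu/h.

1360 Btu/h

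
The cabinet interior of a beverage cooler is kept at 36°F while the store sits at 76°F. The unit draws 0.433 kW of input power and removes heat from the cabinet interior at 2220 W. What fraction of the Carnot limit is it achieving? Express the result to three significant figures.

0.414

Converting, Q̇_C = 2220 W = 2.220 kW, so COP_actual = Q̇_C/Ẇ = 2.220/0.4330 = 5.127.
In absolute terms T_C = 275.37 K and T_H = 297.59 K, so ΔT = 22.22 K.
COP_Carnot = T_C/ΔT = 275.37/22.22 = 12.39.
η_II = COP_actual/COP_Carnot = 5.127/12.39 = 0.4137.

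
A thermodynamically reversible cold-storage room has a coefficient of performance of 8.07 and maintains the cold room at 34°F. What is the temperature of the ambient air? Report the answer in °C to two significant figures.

35 °C

COP_R = T_C/(T_H − T_C) gives T_H − T_C = T_C/COP.
With T_C = 274.26 K, T_H = 274.26 × (1 + 1/8.07) = 308.25 K.
Converting, 308.25 K = 35.10°C.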